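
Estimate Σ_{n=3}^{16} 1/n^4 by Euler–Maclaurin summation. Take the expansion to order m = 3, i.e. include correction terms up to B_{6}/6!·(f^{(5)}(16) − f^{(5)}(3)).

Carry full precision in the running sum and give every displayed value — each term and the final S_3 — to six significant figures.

S_3 ≈ 0.0197513

∫_3^16 1/x^4 dx evaluates to 0.0122643.
Boundary: ½(f(3) + f(16)) = ½(0.0123457 + 1.52588e-05) = 0.00618047.
Integral + boundary = 0.0184448.
k=1: B_{2}/(2)! × [f^{(1)}(16) − f^{(1)}(3)] = 1/12 × (-3.81470e-06 − (-0.0164609)) = 0.00137142.
After k=1: 0.0198162.
k=2: B_{4}/(4)! × [f^{(3)}(16) − f^{(3)}(3)] = −1/720 × (-4.47035e-07 − (-0.0548697)) = -7.62073e-05.
After k=2: 0.0197400.
k=3: B_{6}/(6)! × [f^{(5)}(16) − f^{(5)}(3)] = 1/30240 × (-9.77889e-08 − (-0.341411)) = 1.12901e-05.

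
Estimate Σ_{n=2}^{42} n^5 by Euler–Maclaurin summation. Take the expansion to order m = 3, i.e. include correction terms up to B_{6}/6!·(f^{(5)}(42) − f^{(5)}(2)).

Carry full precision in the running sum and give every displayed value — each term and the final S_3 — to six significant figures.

The integral term ∫_2^42 x^5 dx = 9.14839e+08.
Boundary: ½(f(2) + f(42)) = ½(32.0000 + 1.30691e+08) = 6.53456e+07.
Running total after boundary: 9.80184e+08.
Order-1 term: 1/12 · (1.55585e+07 − 80.0000) = 1.29653e+06.
After k=1: 9.81481e+08.
Order-2 term: −1/720 · (105840 − 240.000) = -146.667.
After k=2: 9.81481e+08.
Order-3 term: 1/30240 · (120.000 − 120.000) = 0.00000.

S_3 ≈ 9.81481e+08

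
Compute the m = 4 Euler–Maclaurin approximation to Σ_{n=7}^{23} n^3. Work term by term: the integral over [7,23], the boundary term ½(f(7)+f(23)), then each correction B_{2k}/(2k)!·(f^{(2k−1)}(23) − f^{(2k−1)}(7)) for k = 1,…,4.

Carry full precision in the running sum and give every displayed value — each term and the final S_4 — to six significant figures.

Integral: ∫_7^23 x^3 dx = 69360.0.
Endpoint term: (f(7) + f(23))/2 = (343.000 + 12167.0)/2 = 6255.00.
Running total after boundary: 75615.0.
Order-1 term: 1/12 · (1587.00 − 147.000) = 120.000.
Running total after k=1: 75735.0.
Order-2 term: −1/720 · (6.00000 − 6.00000) = 0.00000.
Running total after k=2: 75735.0.
Order-3 term: 1/30240 · (0.00000 − 0.00000) = 0.00000.
Running total after k=3: 75735.0.
Order-4 term: −1/1209600 · (0.00000 − 0.00000) = 0.00000.

S_4 ≈ 75735.0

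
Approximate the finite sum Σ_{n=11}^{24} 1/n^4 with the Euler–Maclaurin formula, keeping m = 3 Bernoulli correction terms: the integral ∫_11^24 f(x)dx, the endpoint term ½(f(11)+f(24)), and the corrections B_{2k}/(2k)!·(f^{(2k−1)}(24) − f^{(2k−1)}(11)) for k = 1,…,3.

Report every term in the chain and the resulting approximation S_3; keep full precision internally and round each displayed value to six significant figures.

S_3 ≈ 0.000264003

∫_11^24 1/x^4 dx evaluates to 0.000226326.
½[f(11) + f(24)] = ½[6.83013e-05 + 3.01408e-06] = 3.56577e-05.
So far: 0.000261983.
Order-1 term: 1/12 · (-5.02347e-07 − (-2.48369e-05)) = 2.02788e-06.
Partial sum through k=1: 0.000264011.
Order-2 term: −1/720 · (-2.61639e-08 − (-6.15790e-06)) = -8.51630e-09.
Partial sum through k=2: 0.000264003.
Order-3 term: 1/30240 · (-2.54371e-09 − (-2.84994e-06)) = 9.41598e-11.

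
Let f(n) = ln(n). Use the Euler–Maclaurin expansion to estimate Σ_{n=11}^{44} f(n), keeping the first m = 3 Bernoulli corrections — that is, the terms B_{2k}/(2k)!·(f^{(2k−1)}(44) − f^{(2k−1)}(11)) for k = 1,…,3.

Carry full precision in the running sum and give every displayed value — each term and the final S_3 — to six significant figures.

∫_11^44 ln(x) dx evaluates to 107.127.
Boundary: ½(f(11) + f(44)) = ½(2.39790 + 3.78419) = 3.09104.
So far: 110.219.
Order-1 term: 1/12 · (0.0227273 − 0.0909091) = -0.00568182.
Running total after k=1: 110.213.
Order-2 term: −1/720 · (2.34786e-05 − 0.00150263) = 2.05438e-06.
Running total after k=2: 110.213.
Order-3 term: 1/30240 · (1.45528e-07 − 0.000149021) = -4.92313e-09.

S_3 ≈ 110.213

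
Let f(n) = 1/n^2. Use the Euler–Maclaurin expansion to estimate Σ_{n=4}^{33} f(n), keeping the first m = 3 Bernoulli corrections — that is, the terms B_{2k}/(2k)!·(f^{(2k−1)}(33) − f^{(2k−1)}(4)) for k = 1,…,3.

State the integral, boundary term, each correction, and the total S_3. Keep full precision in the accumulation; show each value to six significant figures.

S_3 ≈ 0.253975

The integral term ∫_4^33 1/x^2 dx = 0.219697.
½[f(4) + f(33)] = ½[0.0625000 + 0.000918274] = 0.0317091.
Integral + boundary = 0.251406.
Correction k=1: B_{2}/2! · (f^{(1)}(33) − f^{(1)}(4)) = 1/12 · (-5.56529e-05 − (-0.0312500)) = 0.00259953.
Running total after k=1: 0.254006.
Correction k=2: B_{4}/4! · (f^{(3)}(33) − f^{(3)}(4)) = −1/720 · (-6.13256e-07 − (-0.0234375)) = -3.25512e-05.
Running total after k=2: 0.253973.
Correction k=3: B_{6}/6! · (f^{(5)}(33) − f^{(5)}(4)) = 1/30240 · (-1.68941e-08 − (-0.0439453)) = 1.45322e-06.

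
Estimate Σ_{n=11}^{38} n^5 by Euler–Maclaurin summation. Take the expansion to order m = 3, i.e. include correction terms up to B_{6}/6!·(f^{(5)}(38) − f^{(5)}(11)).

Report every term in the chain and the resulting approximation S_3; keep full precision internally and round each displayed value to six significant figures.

Integral: ∫_11^38 x^5 dx = 5.01527e+08.
Boundary: ½(f(11) + f(38)) = ½(161051 + 7.92352e+07) = 3.96981e+07.
Running total after boundary: 5.41226e+08.
k=1: B_{2}/(2)! × [f^{(1)}(38) − f^{(1)}(11)] = 1/12 × (1.04257e+07 − 73205.0) = 862706.
After k=1: 5.42088e+08.
k=2: B_{4}/(4)! × [f^{(3)}(38) − f^{(3)}(11)] = −1/720 × (86640.0 − 7260.00) = -110.250.
After k=2: 5.42088e+08.
k=3: B_{6}/(6)! × [f^{(5)}(38) − f^{(5)}(11)] = 1/30240 × (120.000 − 120.000) = 0.00000.

S_3 ≈ 5.42088e+08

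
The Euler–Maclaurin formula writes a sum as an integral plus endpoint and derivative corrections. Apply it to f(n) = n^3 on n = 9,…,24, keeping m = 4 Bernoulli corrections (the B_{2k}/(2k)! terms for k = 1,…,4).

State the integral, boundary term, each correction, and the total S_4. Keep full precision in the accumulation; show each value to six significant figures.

S_4 ≈ 88704.0

Integral: ∫_9^24 x^3 dx = 81303.8.
½[f(9) + f(24)] = ½[729.000 + 13824.0] = 7276.50.
Integral + boundary = 88580.2.
Order-1 term: 1/12 · (1728.00 − 243.000) = 123.750.
Partial sum through k=1: 88704.0.
Order-2 term: −1/720 · (6.00000 − 6.00000) = 0.00000.
Partial sum through k=2: 88704.0.
Order-3 term: 1/30240 · (0.00000 − 0.00000) = 0.00000.
Partial sum through k=3: 88704.0.
Order-4 term: −1/1209600 · (0.00000 − 0.00000) = 0.00000.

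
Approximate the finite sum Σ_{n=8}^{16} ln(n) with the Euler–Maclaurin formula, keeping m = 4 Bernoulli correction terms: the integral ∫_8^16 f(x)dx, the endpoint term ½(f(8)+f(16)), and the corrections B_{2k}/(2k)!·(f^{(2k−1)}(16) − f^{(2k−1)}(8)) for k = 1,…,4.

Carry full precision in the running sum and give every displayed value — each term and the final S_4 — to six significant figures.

S_4 ≈ 22.1467

The integral term ∫_8^16 ln(x) dx = 19.7259.
Boundary: ½(f(8) + f(16)) = ½(2.07944 + 2.77259) = 2.42602.
Integral + boundary = 22.1519.
Order-1 term: 1/12 · (0.0625000 − 0.125000) = -0.00520833.
Running total after k=1: 22.1467.
Order-2 term: −1/720 · (0.000488281 − 0.00390625) = 4.74718e-06.
Running total after k=2: 22.1467.
Order-3 term: 1/30240 · (2.28882e-05 − 0.000732422) = -2.34634e-08.
Running total after k=3: 22.1467.
Order-4 term: −1/1209600 · (2.68221e-06 − 0.000343323) = 2.81614e-10.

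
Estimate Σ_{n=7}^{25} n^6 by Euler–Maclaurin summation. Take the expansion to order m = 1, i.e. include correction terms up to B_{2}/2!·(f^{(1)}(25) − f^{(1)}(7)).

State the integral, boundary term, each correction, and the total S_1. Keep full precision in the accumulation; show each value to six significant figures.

S_1 ≈ 9.98817e+08

The integral term ∫_7^25 x^6 dx = 8.71813e+08.
Boundary: ½(f(7) + f(25)) = ½(117649 + 2.44141e+08) = 1.22129e+08.
Integral + boundary = 9.93942e+08.
Order-1 term: 1/12 · (5.85938e+07 − 100842) = 4.87441e+06.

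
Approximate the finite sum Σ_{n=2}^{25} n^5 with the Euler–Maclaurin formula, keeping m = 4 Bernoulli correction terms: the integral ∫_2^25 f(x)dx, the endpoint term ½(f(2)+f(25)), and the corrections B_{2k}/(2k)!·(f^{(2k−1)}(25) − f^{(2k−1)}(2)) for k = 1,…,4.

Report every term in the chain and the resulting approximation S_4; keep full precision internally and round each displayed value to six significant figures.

S_4 ≈ 4.57356e+07

∫_2^25 x^5 dx evaluates to 4.06901e+07.
½[f(2) + f(25)] = ½[32.0000 + 9.76562e+06] = 4.88283e+06.
So far: 4.55729e+07.
k=1: B_{2}/(2)! × [f^{(1)}(25) − f^{(1)}(2)] = 1/12 × (1.95312e+06 − 80.0000) = 162754.
Partial sum through k=1: 4.57357e+07.
k=2: B_{4}/(4)! × [f^{(3)}(25) − f^{(3)}(2)] = −1/720 × (37500.0 − 240.000) = -51.7500.
Partial sum through k=2: 4.57356e+07.
k=3: B_{6}/(6)! × [f^{(5)}(25) − f^{(5)}(2)] = 1/30240 × (120.000 − 120.000) = 0.00000.
Partial sum through k=3: 4.57356e+07.
k=4: B_{8}/(8)! × [f^{(7)}(25) − f^{(7)}(2)] = −1/1209600 × (0.00000 − 0.00000) = 0.00000.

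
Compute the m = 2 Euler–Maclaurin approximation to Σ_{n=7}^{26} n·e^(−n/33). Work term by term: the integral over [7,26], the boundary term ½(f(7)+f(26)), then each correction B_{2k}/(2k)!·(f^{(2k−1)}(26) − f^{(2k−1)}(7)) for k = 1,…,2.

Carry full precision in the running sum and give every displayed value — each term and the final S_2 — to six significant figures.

Integral: ∫_7^26 x·e^(−x/33) dx = 182.192.
Endpoint term: (f(7) + f(26))/2 = (5.66207 + 11.8250)/2 = 8.74354.
Integral + boundary = 190.935.
k=1: B_{2}/(2)! × [f^{(1)}(26) − f^{(1)}(7)] = 1/12 × (0.0964745 − 0.637289) = -0.0450679.
Partial sum through k=1: 190.890.
k=2: B_{4}/(4)! × [f^{(3)}(26) − f^{(3)}(7)] = −1/720 × (0.000923867 − 0.00207073) = 1.59286e-06.

S_2 ≈ 190.890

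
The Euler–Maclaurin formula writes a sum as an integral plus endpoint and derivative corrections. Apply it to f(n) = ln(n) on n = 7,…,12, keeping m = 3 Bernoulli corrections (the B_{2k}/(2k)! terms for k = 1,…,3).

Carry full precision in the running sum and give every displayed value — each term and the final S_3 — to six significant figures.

S_3 ≈ 13.4080

The integral term ∫_7^12 ln(x) dx = 11.1975.
½[f(7) + f(12)] = ½[1.94591 + 2.48491] = 2.21541.
Running total after boundary: 13.4129.
k=1: B_{2}/(2)! × [f^{(1)}(12) − f^{(1)}(7)] = 1/12 × (0.0833333 − 0.142857) = -0.00496032.
Partial sum through k=1: 13.4080.
k=2: B_{4}/(4)! × [f^{(3)}(12) − f^{(3)}(7)] = −1/720 × (0.00115741 − 0.00583090) = 6.49097e-06.
Partial sum through k=2: 13.4080.
k=3: B_{6}/(6)! × [f^{(5)}(12) − f^{(5)}(7)] = 1/30240 × (9.64506e-05 − 0.00142798) = -4.40319e-08.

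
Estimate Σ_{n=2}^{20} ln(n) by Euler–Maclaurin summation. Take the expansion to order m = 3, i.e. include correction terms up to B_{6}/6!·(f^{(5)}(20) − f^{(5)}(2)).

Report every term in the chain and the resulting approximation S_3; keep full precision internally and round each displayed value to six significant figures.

S_3 ≈ 42.3356

∫_2^20 ln(x) dx evaluates to 40.5284.
Boundary: ½(f(2) + f(20)) = ½(0.693147 + 2.99573) = 1.84444.
So far: 42.3728.
Order-1 term: 1/12 · (0.0500000 − 0.500000) = -0.0375000.
Running total after k=1: 42.3353.
Order-2 term: −1/720 · (0.000250000 − 0.250000) = 0.000346875.
Running total after k=2: 42.3356.
Order-3 term: 1/30240 · (7.50000e-06 − 0.750000) = -2.48013e-05.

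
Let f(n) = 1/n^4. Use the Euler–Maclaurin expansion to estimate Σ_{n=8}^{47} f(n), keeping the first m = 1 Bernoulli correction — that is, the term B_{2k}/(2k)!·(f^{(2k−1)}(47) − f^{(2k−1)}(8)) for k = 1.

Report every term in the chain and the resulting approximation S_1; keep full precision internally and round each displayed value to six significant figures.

S_1 ≈ 0.000780175

The integral term ∫_8^47 1/x^4 dx = 0.000647831.
Endpoint term: (f(8) + f(47))/2 = (0.000244141 + 2.04931e-07)/2 = 0.000122173.
Integral + boundary = 0.000770004.
k=1: B_{2}/(2)! × [f^{(1)}(47) − f^{(1)}(8)] = 1/12 × (-1.74410e-08 − (-0.000122070)) = 1.01711e-05.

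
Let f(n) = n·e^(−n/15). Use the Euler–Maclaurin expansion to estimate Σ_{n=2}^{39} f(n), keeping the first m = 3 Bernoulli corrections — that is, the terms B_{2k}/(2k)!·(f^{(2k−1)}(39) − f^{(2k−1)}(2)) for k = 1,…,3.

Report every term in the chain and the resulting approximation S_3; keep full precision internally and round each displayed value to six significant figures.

Integral: ∫_2^39 x·e^(−x/15) dx = 163.008.
Endpoint term: (f(2) + f(39))/2 = (1.75035 + 2.89667)/2 = 2.32351.
So far: 165.331.
Correction k=1: B_{2}/2! · (f^{(1)}(39) − f^{(1)}(2)) = 1/12 · (-0.118838 − 0.758484) = -0.0731101.
Running total after k=1: 165.258.
Correction k=2: B_{4}/4! · (f^{(3)}(39) − f^{(3)}(2)) = −1/720 · (0.000132042 − 0.0111504) = 1.53032e-05.
Running total after k=2: 165.258.
Correction k=3: B_{6}/6! · (f^{(5)}(39) − f^{(5)}(2)) = 1/30240 · (3.52112e-06 − 8.41319e-05) = -2.66570e-09.

S_3 ≈ 165.258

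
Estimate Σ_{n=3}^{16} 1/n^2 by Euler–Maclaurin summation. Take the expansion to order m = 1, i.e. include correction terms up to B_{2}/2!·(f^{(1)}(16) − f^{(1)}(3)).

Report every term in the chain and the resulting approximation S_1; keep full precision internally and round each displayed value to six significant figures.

The integral term ∫_3^16 1/x^2 dx = 0.270833.
Endpoint term: (f(3) + f(16))/2 = (0.111111 + 0.00390625)/2 = 0.0575087.
So far: 0.328342.
Order-1 term: 1/12 · (-0.000488281 − (-0.0740741)) = 0.00613215.

S_1 ≈ 0.334474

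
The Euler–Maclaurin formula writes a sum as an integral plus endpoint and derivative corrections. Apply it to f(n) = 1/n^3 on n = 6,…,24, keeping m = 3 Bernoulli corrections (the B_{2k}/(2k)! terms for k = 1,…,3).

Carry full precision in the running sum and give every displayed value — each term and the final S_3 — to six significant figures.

Integral: ∫_6^24 1/x^3 dx = 0.0130208.
½[f(6) + f(24)] = ½[0.00462963 + 7.23380e-05] = 0.00235098.
Integral + boundary = 0.0153718.
Correction k=1: B_{2}/2! · (f^{(1)}(24) − f^{(1)}(6)) = 1/12 · (-9.04225e-06 − (-0.00231481)) = 0.000192148.
After k=1: 0.0155640.
Correction k=2: B_{4}/4! · (f^{(3)}(24) − f^{(3)}(6)) = −1/720 · (-3.13967e-07 − (-0.00128601)) = -1.78569e-06.
After k=2: 0.0155622.
Correction k=3: B_{6}/6! · (f^{(5)}(24) − f^{(5)}(6)) = 1/30240 · (-2.28934e-08 − (-0.00150034)) = 4.96138e-08.

S_3 ≈ 0.0155622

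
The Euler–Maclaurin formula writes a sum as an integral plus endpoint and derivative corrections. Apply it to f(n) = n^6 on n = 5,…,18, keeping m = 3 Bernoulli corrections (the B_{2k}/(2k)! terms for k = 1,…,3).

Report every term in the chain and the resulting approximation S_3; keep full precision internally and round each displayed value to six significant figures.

∫_5^18 x^6 dx evaluates to 8.74488e+07.
½[f(5) + f(18)] = ½[15625.0 + 3.40122e+07] = 1.70139e+07.
Integral + boundary = 1.04463e+08.
Correction k=1: B_{2}/2! · (f^{(1)}(18) − f^{(1)}(5)) = 1/12 · (1.13374e+07 − 18750.0) = 943222.
After k=1: 1.05406e+08.
Correction k=2: B_{4}/4! · (f^{(3)}(18) − f^{(3)}(5)) = −1/720 · (699840 − 15000.0) = -951.167.
After k=2: 1.05405e+08.
Correction k=3: B_{6}/6! · (f^{(5)}(18) − f^{(5)}(5)) = 1/30240 · (12960.0 − 3600.00) = 0.309524.

S_3 ≈ 1.05405e+08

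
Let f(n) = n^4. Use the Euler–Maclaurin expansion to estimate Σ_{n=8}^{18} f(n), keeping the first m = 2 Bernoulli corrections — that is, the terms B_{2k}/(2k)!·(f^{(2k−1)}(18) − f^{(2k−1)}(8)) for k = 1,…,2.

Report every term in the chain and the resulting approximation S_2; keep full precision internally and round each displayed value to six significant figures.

∫_8^18 x^4 dx evaluates to 371360.
½[f(8) + f(18)] = ½[4096.00 + 104976] = 54536.0.
Integral + boundary = 425896.
k=1: B_{2}/(2)! × [f^{(1)}(18) − f^{(1)}(8)] = 1/12 × (23328.0 − 2048.00) = 1773.33.
Partial sum through k=1: 427669.
k=2: B_{4}/(4)! × [f^{(3)}(18) − f^{(3)}(8)] = −1/720 × (432.000 − 192.000) = -0.333333.

S_2 ≈ 427669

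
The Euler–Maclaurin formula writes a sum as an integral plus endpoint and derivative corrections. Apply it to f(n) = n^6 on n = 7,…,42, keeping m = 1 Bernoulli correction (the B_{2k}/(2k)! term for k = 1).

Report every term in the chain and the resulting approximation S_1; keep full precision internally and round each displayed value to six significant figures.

Integral: ∫_7^42 x^6 dx = 3.29341e+10.
½[f(7) + f(42)] = ½[117649 + 5.48903e+09] = 2.74457e+09.
Running total after boundary: 3.56786e+10.
Correction k=1: B_{2}/2! · (f^{(1)}(42) − f^{(1)}(7)) = 1/12 · (7.84147e+08 − 100842) = 6.53372e+07.

S_1 ≈ 3.57440e+10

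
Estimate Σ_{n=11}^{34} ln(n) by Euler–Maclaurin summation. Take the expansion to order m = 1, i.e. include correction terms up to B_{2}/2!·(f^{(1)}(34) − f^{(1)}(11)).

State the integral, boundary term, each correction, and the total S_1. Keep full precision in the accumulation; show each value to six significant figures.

Integral: ∫_11^34 ln(x) dx = 70.5194.
½[f(11) + f(34)] = ½[2.39790 + 3.52636] = 2.96213.
Integral + boundary = 73.4815.
Correction k=1: B_{2}/2! · (f^{(1)}(34) − f^{(1)}(11)) = 1/12 · (0.0294118 − 0.0909091) = -0.00512478.

S_1 ≈ 73.4764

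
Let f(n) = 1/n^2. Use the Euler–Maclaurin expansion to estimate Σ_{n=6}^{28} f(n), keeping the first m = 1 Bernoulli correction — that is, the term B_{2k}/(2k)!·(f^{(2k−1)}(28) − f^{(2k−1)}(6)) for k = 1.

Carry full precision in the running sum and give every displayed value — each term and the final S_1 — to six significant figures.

S_1 ≈ 0.146243

The integral term ∫_6^28 1/x^2 dx = 0.130952.
Boundary: ½(f(6) + f(28)) = ½(0.0277778 + 0.00127551) = 0.0145266.
Running total after boundary: 0.145479.
Order-1 term: 1/12 · (-9.11079e-05 − (-0.00925926)) = 0.000764013.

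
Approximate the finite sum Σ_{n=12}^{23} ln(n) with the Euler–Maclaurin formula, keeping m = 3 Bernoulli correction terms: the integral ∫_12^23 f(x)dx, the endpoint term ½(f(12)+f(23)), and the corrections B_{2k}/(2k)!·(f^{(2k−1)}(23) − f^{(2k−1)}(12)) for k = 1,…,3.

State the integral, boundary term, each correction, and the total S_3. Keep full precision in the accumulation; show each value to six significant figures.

S_3 ≈ 34.1044

The integral term ∫_12^23 ln(x) dx = 31.2975.
Boundary: ½(f(12) + f(23)) = ½(2.48491 + 3.13549) = 2.81020.
So far: 34.1077.
k=1: B_{2}/(2)! × [f^{(1)}(23) − f^{(1)}(12)] = 1/12 × (0.0434783 − 0.0833333) = -0.00332126.
Running total after k=1: 34.1044.
k=2: B_{4}/(4)! × [f^{(3)}(23) − f^{(3)}(12)] = −1/720 × (0.000164379 − 0.00115741) = 1.37921e-06.
Running total after k=2: 34.1044.
k=3: B_{6}/(6)! × [f^{(5)}(23) − f^{(5)}(12)] = 1/30240 × (3.72883e-06 − 9.64506e-05) = -3.06620e-09.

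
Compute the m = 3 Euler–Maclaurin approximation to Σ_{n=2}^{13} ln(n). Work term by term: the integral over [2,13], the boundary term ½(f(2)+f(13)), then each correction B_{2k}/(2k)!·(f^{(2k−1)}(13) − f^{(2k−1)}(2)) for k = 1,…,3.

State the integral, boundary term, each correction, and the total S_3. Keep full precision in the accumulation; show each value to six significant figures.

Integral: ∫_2^13 ln(x) dx = 20.9580.
Boundary: ½(f(2) + f(13)) = ½(0.693147 + 2.56495) = 1.62905.
Integral + boundary = 22.5871.
k=1: B_{2}/(2)! × [f^{(1)}(13) − f^{(1)}(2)] = 1/12 × (0.0769231 − 0.500000) = -0.0352564.
After k=1: 22.5518.
k=2: B_{4}/(4)! × [f^{(3)}(13) − f^{(3)}(2)] = −1/720 × (0.000910332 − 0.250000) = 0.000345958.
After k=2: 22.5522.
k=3: B_{6}/(6)! × [f^{(5)}(13) − f^{(5)}(2)] = 1/30240 × (6.46390e-05 − 0.750000) = -2.47994e-05.

S_3 ≈ 22.5522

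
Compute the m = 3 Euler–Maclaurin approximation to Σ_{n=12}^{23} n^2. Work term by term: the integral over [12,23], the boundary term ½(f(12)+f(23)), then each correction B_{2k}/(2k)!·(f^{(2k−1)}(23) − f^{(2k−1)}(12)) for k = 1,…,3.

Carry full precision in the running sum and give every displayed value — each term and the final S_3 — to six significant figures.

S_3 ≈ 3818.00

The integral term ∫_12^23 x^2 dx = 3479.67.
Endpoint term: (f(12) + f(23))/2 = (144.000 + 529.000)/2 = 336.500.
Running total after boundary: 3816.17.
Correction k=1: B_{2}/2! · (f^{(1)}(23) − f^{(1)}(12)) = 1/12 · (46.0000 − 24.0000) = 1.83333.
Partial sum through k=1: 3818.00.
Correction k=2: B_{4}/4! · (f^{(3)}(23) − f^{(3)}(12)) = −1/720 · (0.00000 − 0.00000) = 0.00000.
Partial sum through k=2: 3818.00.
Correction k=3: B_{6}/6! · (f^{(5)}(23) − f^{(5)}(12)) = 1/30240 · (0.00000 − 0.00000) = 0.00000.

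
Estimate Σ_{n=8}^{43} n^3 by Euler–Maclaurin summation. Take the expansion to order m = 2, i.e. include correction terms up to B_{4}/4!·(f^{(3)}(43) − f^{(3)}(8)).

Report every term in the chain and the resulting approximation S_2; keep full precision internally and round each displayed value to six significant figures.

Integral: ∫_8^43 x^3 dx = 853676.
½[f(8) + f(43)] = ½[512.000 + 79507.0] = 40009.5.
Running total after boundary: 893686.
Order-1 term: 1/12 · (5547.00 − 192.000) = 446.250.
Partial sum through k=1: 894132.
Order-2 term: −1/720 · (6.00000 − 6.00000) = 0.00000.

S_2 ≈ 894132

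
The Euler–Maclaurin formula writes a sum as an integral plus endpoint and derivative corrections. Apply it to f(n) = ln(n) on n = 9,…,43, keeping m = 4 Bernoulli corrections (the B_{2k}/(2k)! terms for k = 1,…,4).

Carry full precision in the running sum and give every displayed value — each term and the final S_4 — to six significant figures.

S_4 ≈ 110.928

Integral: ∫_9^43 ln(x) dx = 107.957.
Endpoint term: (f(9) + f(43))/2 = (2.19722 + 3.76120)/2 = 2.97921.
So far: 110.936.
k=1: B_{2}/(2)! × [f^{(1)}(43) − f^{(1)}(9)] = 1/12 × (0.0232558 − 0.111111) = -0.00732127.
Running total after k=1: 110.928.
k=2: B_{4}/(4)! × [f^{(3)}(43) − f^{(3)}(9)] = −1/720 × (2.51550e-05 − 0.00274348) = 3.77546e-06.
Running total after k=2: 110.928.
k=3: B_{6}/(6)! × [f^{(5)}(43) − f^{(5)}(9)] = 1/30240 × (1.63256e-07 − 0.000406442) = -1.34351e-08.
Running total after k=3: 110.928.
k=4: B_{8}/(8)! × [f^{(7)}(43) − f^{(7)}(9)] = −1/1209600 × (2.64883e-09 − 0.000150534) = 1.24447e-10.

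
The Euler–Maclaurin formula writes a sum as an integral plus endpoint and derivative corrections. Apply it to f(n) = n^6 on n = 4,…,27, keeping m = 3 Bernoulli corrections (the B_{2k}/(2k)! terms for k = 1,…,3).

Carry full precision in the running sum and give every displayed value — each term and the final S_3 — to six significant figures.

Integral: ∫_4^27 x^6 dx = 1.49433e+09.
Boundary: ½(f(4) + f(27)) = ½(4096.00 + 3.87420e+08) = 1.93712e+08.
So far: 1.68805e+09.
k=1: B_{2}/(2)! × [f^{(1)}(27) − f^{(1)}(4)] = 1/12 × (8.60934e+07 − 6144.00) = 7.17394e+06.
Running total after k=1: 1.69522e+09.
k=2: B_{4}/(4)! × [f^{(3)}(27) − f^{(3)}(4)] = −1/720 × (2.36196e+06 − 7680.00) = -3269.83.
Running total after k=2: 1.69522e+09.
k=3: B_{6}/(6)! × [f^{(5)}(27) − f^{(5)}(4)] = 1/30240 × (19440.0 − 2880.00) = 0.547619.

S_3 ≈ 1.69522e+09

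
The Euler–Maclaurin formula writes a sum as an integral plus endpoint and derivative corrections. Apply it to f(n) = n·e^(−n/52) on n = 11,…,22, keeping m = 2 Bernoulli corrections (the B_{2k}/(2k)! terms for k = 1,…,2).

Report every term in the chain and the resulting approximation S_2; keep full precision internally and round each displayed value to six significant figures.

S_2 ≈ 142.478

The integral term ∫_11^22 x·e^(−x/52) dx = 130.843.
Boundary: ½(f(11) + f(22)) = ½(8.90272 + 14.4106) = 11.6567.
Integral + boundary = 142.500.
k=1: B_{2}/(2)! × [f^{(1)}(22) − f^{(1)}(11)] = 1/12 × (0.377901 − 0.638132) = -0.0216859.
Partial sum through k=1: 142.478.
k=2: B_{4}/(4)! × [f^{(3)}(22) − f^{(3)}(11)] = −1/720 × (0.000624245 − 0.000834618) = 2.92186e-07.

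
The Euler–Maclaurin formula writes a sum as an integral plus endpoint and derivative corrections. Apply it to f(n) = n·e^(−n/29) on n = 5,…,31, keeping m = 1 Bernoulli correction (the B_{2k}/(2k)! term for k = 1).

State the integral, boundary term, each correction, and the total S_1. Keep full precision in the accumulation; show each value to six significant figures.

∫_5^31 x·e^(−x/29) dx evaluates to 232.395.
½[f(5) + f(31)] = ½[4.20815 + 10.6443] = 7.42621.
Running total after boundary: 239.822.
Correction k=1: B_{2}/2! · (f^{(1)}(31) − f^{(1)}(5)) = 1/12 · (-0.0236802 − 0.696522) = -0.0600169.

S_1 ≈ 239.762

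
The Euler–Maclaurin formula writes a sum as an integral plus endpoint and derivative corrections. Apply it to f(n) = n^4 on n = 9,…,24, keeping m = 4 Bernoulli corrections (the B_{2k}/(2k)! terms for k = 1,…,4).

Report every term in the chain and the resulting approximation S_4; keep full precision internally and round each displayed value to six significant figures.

∫_9^24 x^4 dx evaluates to 1.58072e+06.
Endpoint term: (f(9) + f(24))/2 = (6561.00 + 331776)/2 = 169168.
So far: 1.74988e+06.
Order-1 term: 1/12 · (55296.0 − 2916.00) = 4365.00.
After k=1: 1.75425e+06.
Order-2 term: −1/720 · (576.000 − 216.000) = -0.500000.
After k=2: 1.75425e+06.
Order-3 term: 1/30240 · (0.00000 − 0.00000) = 0.00000.
After k=3: 1.75425e+06.
Order-4 term: −1/1209600 · (0.00000 − 0.00000) = 0.00000.

S_4 ≈ 1.75425e+06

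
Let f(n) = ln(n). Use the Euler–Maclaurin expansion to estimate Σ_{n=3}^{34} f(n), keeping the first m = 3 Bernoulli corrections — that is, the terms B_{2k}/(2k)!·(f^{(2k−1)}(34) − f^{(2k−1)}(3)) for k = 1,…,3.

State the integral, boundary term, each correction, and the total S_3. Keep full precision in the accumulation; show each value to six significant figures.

S_3 ≈ 87.8877

The integral term ∫_3^34 ln(x) dx = 85.6004.
Endpoint term: (f(3) + f(34))/2 = (1.09861 + 3.52636)/2 = 2.31249.
Integral + boundary = 87.9129.
k=1: B_{2}/(2)! × [f^{(1)}(34) − f^{(1)}(3)] = 1/12 × (0.0294118 − 0.333333) = -0.0253268.
After k=1: 87.8876.
k=2: B_{4}/(4)! × [f^{(3)}(34) − f^{(3)}(3)] = −1/720 × (5.08854e-05 − 0.0740741) = 0.000102810.
After k=2: 87.8877.
k=3: B_{6}/(6)! × [f^{(5)}(34) − f^{(5)}(3)] = 1/30240 × (5.28222e-07 − 0.0987654) = -3.26604e-06.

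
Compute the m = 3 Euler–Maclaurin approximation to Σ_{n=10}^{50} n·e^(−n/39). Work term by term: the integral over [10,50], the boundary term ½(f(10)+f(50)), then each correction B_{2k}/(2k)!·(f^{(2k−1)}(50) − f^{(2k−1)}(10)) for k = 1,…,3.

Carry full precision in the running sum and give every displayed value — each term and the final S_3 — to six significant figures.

S_3 ≈ 526.440

The integral term ∫_10^50 x·e^(−x/39) dx = 515.689.
½[f(10) + f(50)] = ½[7.73824 + 13.8734] = 10.8058.
Integral + boundary = 526.494.
Order-1 term: 1/12 · (-0.0782601 − 0.575408) = -0.0544723.
Running total after k=1: 526.440.
Order-2 term: −1/720 · (0.000313396 − 0.00139583) = 1.50338e-06.
Running total after k=2: 526.440.
Order-3 term: 1/30240 · (4.45920e-07 − 1.58669e-06) = -3.77238e-11.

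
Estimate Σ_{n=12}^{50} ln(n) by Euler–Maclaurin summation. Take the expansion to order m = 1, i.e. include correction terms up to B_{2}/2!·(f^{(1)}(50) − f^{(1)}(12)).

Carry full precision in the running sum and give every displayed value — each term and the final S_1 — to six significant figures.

∫_12^50 ln(x) dx evaluates to 127.782.
Boundary: ½(f(12) + f(50)) = ½(2.48491 + 3.91202) = 3.19846.
Integral + boundary = 130.981.
Correction k=1: B_{2}/2! · (f^{(1)}(50) − f^{(1)}(12)) = 1/12 · (0.0200000 − 0.0833333) = -0.00527778.

S_1 ≈ 130.975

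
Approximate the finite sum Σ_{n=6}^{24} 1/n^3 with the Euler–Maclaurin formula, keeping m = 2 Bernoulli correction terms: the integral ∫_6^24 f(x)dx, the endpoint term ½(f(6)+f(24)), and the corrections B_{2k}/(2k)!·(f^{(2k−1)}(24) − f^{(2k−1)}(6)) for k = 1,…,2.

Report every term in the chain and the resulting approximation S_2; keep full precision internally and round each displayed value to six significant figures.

∫_6^24 1/x^3 dx evaluates to 0.0130208.
½[f(6) + f(24)] = ½[0.00462963 + 7.23380e-05] = 0.00235098.
So far: 0.0153718.
Order-1 term: 1/12 · (-9.04225e-06 − (-0.00231481)) = 0.000192148.
Partial sum through k=1: 0.0155640.
Order-2 term: −1/720 · (-3.13967e-07 − (-0.00128601)) = -1.78569e-06.

S_2 ≈ 0.0155622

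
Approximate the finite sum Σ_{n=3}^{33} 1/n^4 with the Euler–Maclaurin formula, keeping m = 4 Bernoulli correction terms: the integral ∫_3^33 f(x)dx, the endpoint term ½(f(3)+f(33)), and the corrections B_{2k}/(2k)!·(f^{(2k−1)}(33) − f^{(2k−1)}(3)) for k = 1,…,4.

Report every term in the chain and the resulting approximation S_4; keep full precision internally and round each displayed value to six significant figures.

Integral: ∫_3^33 1/x^4 dx = 0.0123364.
½[f(3) + f(33)] = ½[0.0123457 + 8.43226e-07] = 0.00617326.
Integral + boundary = 0.0185097.
Correction k=1: B_{2}/2! · (f^{(1)}(33) − f^{(1)}(3)) = 1/12 · (-1.02209e-07 − (-0.0164609)) = 0.00137173.
After k=1: 0.0198814.
Correction k=2: B_{4}/4! · (f^{(3)}(33) − f^{(3)}(3)) = −1/720 · (-2.81568e-09 − (-0.0548697)) = -7.62079e-05.
After k=2: 0.0198052.
Correction k=3: B_{6}/6! · (f^{(5)}(33) − f^{(5)}(3)) = 1/30240 · (-1.44792e-10 − (-0.341411)) = 1.12901e-05.
After k=3: 0.0198165.
Correction k=4: B_{8}/8! · (f^{(7)}(33) − f^{(7)}(3)) = −1/1209600 · (-1.19663e-11 − (-3.41411)) = -2.82251e-06.

S_4 ≈ 0.0198137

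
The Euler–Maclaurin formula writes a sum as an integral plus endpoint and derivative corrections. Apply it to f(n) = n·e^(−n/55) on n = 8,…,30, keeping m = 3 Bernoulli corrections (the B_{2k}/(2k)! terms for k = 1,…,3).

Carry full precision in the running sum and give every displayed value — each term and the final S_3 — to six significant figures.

S_3 ≈ 298.524

∫_8^30 x·e^(−x/55) dx evaluates to 286.412.
Boundary: ½(f(8) + f(30)) = ½(6.91703 + 17.3873) = 12.1522.
Running total after boundary: 298.564.
Order-1 term: 1/12 · (0.263445 − 0.738865) = -0.0396184.
Running total after k=1: 298.524.
Order-2 term: −1/720 · (0.000470281 − 0.000815909) = 4.80038e-07.
Running total after k=2: 298.524.
Order-3 term: 1/30240 · (2.82140e-07 − 4.58699e-07) = -5.83859e-12.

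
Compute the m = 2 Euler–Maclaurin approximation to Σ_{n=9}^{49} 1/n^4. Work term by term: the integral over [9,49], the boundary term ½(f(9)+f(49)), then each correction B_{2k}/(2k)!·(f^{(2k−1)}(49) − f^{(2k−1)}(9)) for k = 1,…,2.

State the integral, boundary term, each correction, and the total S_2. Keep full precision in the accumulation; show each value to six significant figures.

S_2 ≈ 0.000536318

∫_9^49 1/x^4 dx evaluates to 0.000454414.
Endpoint term: (f(9) + f(49))/2 = (0.000152416 + 1.73467e-07)/2 = 7.62946e-05.
Running total after boundary: 0.000530709.
k=1: B_{2}/(2)! × [f^{(1)}(49) − f^{(1)}(9)] = 1/12 × (-1.41605e-08 − (-6.77404e-05)) = 5.64385e-06.
Running total after k=1: 0.000536353.
k=2: B_{4}/(4)! × [f^{(3)}(49) − f^{(3)}(9)] = −1/720 × (-1.76933e-10 − (-2.50890e-05)) = -3.48456e-08.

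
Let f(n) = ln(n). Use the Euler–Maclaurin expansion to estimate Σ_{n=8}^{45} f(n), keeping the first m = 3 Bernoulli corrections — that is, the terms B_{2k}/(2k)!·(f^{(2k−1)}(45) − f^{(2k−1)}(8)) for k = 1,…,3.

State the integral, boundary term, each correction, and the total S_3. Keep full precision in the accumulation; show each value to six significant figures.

Integral: ∫_8^45 ln(x) dx = 117.664.
Endpoint term: (f(8) + f(45))/2 = (2.07944 + 3.80666)/2 = 2.94305.
Running total after boundary: 120.607.
Order-1 term: 1/12 · (0.0222222 − 0.125000) = -0.00856481.
Running total after k=1: 120.599.
Order-2 term: −1/720 · (2.19479e-05 − 0.00390625) = 5.39486e-06.
Running total after k=2: 120.599.
Order-3 term: 1/30240 · (1.30061e-07 − 0.000732422) = -2.42160e-08.

S_3 ≈ 120.599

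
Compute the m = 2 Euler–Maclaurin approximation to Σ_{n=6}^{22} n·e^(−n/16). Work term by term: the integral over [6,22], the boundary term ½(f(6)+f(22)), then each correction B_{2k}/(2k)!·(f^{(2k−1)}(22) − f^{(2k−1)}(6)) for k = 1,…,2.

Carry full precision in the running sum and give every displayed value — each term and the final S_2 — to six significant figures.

S_2 ≈ 92.9988

The integral term ∫_6^22 x·e^(−x/16) dx = 88.1994.
½[f(6) + f(22)] = ½[4.12374 + 5.56247] = 4.84310.
Running total after boundary: 93.0425.
Correction k=1: B_{2}/2! · (f^{(1)}(22) − f^{(1)}(6)) = 1/12 · (-0.0948148 − 0.429556) = -0.0436976.
Running total after k=1: 92.9988.
Correction k=2: B_{4}/4! · (f^{(3)}(22) − f^{(3)}(6)) = −1/720 · (0.00160494 − 0.00704740) = 7.55897e-06.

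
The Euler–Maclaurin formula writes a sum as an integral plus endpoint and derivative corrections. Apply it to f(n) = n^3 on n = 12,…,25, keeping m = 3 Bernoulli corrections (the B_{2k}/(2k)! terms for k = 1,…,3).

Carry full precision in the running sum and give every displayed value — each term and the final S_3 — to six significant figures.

Integral: ∫_12^25 x^3 dx = 92472.2.
½[f(12) + f(25)] = ½[1728.00 + 15625.0] = 8676.50.
Integral + boundary = 101149.
Correction k=1: B_{2}/2! · (f^{(1)}(25) − f^{(1)}(12)) = 1/12 · (1875.00 − 432.000) = 120.250.
Running total after k=1: 101269.
Correction k=2: B_{4}/4! · (f^{(3)}(25) − f^{(3)}(12)) = −1/720 · (6.00000 − 6.00000) = 0.00000.
Running total after k=2: 101269.
Correction k=3: B_{6}/6! · (f^{(5)}(25) − f^{(5)}(12)) = 1/30240 · (0.00000 − 0.00000) = 0.00000.

S_3 ≈ 101269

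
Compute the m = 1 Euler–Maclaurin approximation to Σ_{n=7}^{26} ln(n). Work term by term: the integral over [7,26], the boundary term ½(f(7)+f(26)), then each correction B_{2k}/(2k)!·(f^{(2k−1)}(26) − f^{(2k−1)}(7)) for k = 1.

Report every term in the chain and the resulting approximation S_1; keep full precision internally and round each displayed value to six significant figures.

∫_7^26 ln(x) dx evaluates to 52.0891.
½[f(7) + f(26)] = ½[1.94591 + 3.25810] = 2.60200.
Running total after boundary: 54.6911.
Correction k=1: B_{2}/2! · (f^{(1)}(26) − f^{(1)}(7)) = 1/12 · (0.0384615 − 0.142857) = -0.00869963.

S_1 ≈ 54.6824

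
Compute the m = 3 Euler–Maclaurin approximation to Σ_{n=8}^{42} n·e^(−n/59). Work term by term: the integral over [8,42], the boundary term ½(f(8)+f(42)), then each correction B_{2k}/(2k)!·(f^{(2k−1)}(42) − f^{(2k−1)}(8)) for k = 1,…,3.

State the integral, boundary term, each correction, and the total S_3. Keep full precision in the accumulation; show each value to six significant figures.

S_3 ≈ 541.247

Integral: ∫_8^42 x·e^(−x/59) dx = 527.500.
Endpoint term: (f(8) + f(42))/2 = (6.98558 + 20.6106)/2 = 13.7981.
Running total after boundary: 541.298.
Correction k=1: B_{2}/2! · (f^{(1)}(42) − f^{(1)}(8)) = 1/12 · (0.141396 − 0.754798) = -0.0511168.
Running total after k=1: 541.247.
Correction k=2: B_{4}/4! · (f^{(3)}(42) − f^{(3)}(8)) = −1/720 · (0.000322566 − 0.000718527) = 5.49946e-07.
Running total after k=2: 541.247.
Correction k=3: B_{6}/6! · (f^{(5)}(42) − f^{(5)}(8)) = 1/30240 · (1.73661e-07 − 3.50537e-07) = -5.84910e-12.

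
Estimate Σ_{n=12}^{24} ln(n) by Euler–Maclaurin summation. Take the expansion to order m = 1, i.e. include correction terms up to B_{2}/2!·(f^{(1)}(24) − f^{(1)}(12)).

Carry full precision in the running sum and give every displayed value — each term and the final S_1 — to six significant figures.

Integral: ∫_12^24 ln(x) dx = 34.4544.
½[f(12) + f(24)] = ½[2.48491 + 3.17805] = 2.83148.
Integral + boundary = 37.2859.
k=1: B_{2}/(2)! × [f^{(1)}(24) − f^{(1)}(12)] = 1/12 × (0.0416667 − 0.0833333) = -0.00347222.

S_1 ≈ 37.2824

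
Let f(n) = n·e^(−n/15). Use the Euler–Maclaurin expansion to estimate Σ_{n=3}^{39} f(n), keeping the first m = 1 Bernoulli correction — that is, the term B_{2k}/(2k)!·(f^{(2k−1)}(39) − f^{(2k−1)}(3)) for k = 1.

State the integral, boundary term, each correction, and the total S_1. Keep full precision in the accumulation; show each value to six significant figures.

S_1 ≈ 163.508

Integral: ∫_3^39 x·e^(−x/15) dx = 160.896.
½[f(3) + f(39)] = ½[2.45619 + 2.89667] = 2.67643.
So far: 163.572.
Order-1 term: 1/12 · (-0.118838 − 0.654985) = -0.0644852.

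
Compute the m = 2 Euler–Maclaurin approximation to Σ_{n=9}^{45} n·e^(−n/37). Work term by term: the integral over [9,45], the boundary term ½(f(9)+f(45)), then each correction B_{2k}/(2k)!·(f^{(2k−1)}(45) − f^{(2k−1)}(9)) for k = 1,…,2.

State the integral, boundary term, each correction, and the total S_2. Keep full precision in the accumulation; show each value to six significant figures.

∫_9^45 x·e^(−x/37) dx evaluates to 435.381.
½[f(9) + f(45)] = ½[7.05673 + 13.3357] = 10.1962.
Running total after boundary: 445.578.
Correction k=1: B_{2}/2! · (f^{(1)}(45) − f^{(1)}(9)) = 1/12 · (-0.0640755 − 0.593358) = -0.0547862.
Running total after k=1: 445.523.
Correction k=2: B_{4}/4! · (f^{(3)}(45) − f^{(3)}(9)) = −1/720 · (0.000386138 − 0.00157890) = 1.65662e-06.

S_2 ≈ 445.523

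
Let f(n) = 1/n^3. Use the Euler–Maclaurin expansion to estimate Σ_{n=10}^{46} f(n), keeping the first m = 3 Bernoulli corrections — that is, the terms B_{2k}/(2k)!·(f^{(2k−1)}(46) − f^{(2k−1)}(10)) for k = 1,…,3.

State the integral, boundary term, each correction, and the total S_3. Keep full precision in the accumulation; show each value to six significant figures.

∫_10^46 1/x^3 dx evaluates to 0.00476371.
Endpoint term: (f(10) + f(46))/2 = (0.00100000 + 1.02737e-05)/2 = 0.000505137.
Running total after boundary: 0.00526884.
Order-1 term: 1/12 · (-6.70023e-07 − (-0.000300000)) = 2.49442e-05.
Partial sum through k=1: 0.00529379.
Order-2 term: −1/720 · (-6.33292e-09 − (-6.00000e-05)) = -8.33245e-08.
Partial sum through k=2: 0.00529370.
Order-3 term: 1/30240 · (-1.25701e-10 − (-2.52000e-05)) = 8.33329e-10.

S_3 ≈ 0.00529370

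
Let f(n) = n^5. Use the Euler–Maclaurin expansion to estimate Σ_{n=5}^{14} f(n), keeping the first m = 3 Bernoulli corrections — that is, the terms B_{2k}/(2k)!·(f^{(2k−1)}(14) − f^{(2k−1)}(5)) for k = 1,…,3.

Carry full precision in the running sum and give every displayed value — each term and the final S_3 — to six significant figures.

The integral term ∫_5^14 x^5 dx = 1.25232e+06.
Boundary: ½(f(5) + f(14)) = ½(3125.00 + 537824) = 270474.
So far: 1.52279e+06.
Correction k=1: B_{2}/2! · (f^{(1)}(14) − f^{(1)}(5)) = 1/12 · (192080 − 3125.00) = 15746.2.
After k=1: 1.53854e+06.
Correction k=2: B_{4}/4! · (f^{(3)}(14) − f^{(3)}(5)) = −1/720 · (11760.0 − 1500.00) = -14.2500.
After k=2: 1.53852e+06.
Correction k=3: B_{6}/6! · (f^{(5)}(14) − f^{(5)}(5)) = 1/30240 · (120.000 − 120.000) = 0.00000.

S_3 ≈ 1.53852e+06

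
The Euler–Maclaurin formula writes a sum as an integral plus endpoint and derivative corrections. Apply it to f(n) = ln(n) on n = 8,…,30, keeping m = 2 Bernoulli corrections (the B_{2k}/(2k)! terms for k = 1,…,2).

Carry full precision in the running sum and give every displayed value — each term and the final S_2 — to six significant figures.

The integral term ∫_8^30 ln(x) dx = 63.4004.
Boundary: ½(f(8) + f(30)) = ½(2.07944 + 3.40120) = 2.74032.
Running total after boundary: 66.1407.
Order-1 term: 1/12 · (0.0333333 − 0.125000) = -0.00763889.
Running total after k=1: 66.1331.
Order-2 term: −1/720 · (7.40741e-05 − 0.00390625) = 5.32247e-06.

S_2 ≈ 66.1331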